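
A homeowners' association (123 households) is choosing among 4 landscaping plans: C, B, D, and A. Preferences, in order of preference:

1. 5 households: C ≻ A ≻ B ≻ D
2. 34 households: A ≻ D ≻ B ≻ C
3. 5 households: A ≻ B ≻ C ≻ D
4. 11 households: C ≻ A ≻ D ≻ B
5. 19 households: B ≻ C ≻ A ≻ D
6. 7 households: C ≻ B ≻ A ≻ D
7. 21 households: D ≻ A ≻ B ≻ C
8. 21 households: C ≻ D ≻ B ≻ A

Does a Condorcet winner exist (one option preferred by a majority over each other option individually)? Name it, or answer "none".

Checking pairwise contests:
B beats C 79–44.
D beats B 87–36.
C beats D 68–55.
C beats A 63–60.
Every option loses at least one head-to-head, so there is no Condorcet winner.

none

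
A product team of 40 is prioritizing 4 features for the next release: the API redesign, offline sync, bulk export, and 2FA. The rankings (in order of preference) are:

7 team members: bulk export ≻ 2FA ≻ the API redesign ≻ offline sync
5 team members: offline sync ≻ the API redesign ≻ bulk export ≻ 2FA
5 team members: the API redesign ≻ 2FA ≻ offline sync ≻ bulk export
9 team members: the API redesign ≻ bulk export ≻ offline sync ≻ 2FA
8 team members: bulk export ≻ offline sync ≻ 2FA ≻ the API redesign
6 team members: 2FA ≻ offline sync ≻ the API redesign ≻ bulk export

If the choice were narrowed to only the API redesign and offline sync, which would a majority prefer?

Voters preferring the API redesign to offline sync: 21; preferring offline sync to the API redesign: 19.
the API redesign wins the head-to-head.

the API redesign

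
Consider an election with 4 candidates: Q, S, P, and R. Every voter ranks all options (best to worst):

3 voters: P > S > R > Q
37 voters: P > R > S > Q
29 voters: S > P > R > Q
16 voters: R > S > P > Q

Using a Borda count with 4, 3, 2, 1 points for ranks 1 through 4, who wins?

Q: 3·1 + 37·1 + 29·1 + 16·1 = 85
S: 3·3 + 37·2 + 29·4 + 16·3 = 247
P: 3·4 + 37·4 + 29·3 + 16·2 = 279
R: 3·2 + 37·3 + 29·2 + 16·4 = 239
P has the highest Borda score (279).

P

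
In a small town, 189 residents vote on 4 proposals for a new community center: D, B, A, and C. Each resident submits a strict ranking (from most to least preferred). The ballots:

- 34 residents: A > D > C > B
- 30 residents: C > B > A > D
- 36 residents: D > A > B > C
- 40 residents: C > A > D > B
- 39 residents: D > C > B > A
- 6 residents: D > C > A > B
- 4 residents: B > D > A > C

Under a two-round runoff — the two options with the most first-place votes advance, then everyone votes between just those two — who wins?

D

Round 1 first-place votes: D 81, B 4, A 34, C 70.
D and C advance.
Runoff: D is preferred to C by 119 voters; C by 70.
D wins the runoff.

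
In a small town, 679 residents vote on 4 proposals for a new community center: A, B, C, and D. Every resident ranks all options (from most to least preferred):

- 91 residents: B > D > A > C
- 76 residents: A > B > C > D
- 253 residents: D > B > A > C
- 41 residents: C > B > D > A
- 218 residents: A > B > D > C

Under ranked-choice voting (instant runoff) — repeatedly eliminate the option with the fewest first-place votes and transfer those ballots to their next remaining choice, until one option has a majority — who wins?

D

Round 1: A 294, B 91, C 41, D 253. Eliminate C.
Round 2: A 294, B 132, D 253. Eliminate B.
Round 3: A 294, D 385. D has a majority.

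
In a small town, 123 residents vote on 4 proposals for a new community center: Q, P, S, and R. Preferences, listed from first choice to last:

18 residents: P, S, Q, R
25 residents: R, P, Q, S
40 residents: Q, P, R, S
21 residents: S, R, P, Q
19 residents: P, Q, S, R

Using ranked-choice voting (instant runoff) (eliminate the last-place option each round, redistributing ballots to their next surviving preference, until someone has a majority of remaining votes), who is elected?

Round 1: Q 40, P 37, S 21, R 25. Eliminate S.
Round 2: Q 40, P 37, R 46. Eliminate P.
Round 3: Q 77, R 46. Q has a majority.

Q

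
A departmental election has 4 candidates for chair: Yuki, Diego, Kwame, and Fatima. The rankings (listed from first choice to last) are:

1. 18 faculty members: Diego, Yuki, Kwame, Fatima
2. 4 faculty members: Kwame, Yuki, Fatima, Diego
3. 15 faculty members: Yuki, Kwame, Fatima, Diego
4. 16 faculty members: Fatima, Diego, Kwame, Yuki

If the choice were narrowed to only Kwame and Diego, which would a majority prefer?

Diego

Voters preferring Kwame to Diego: 19; preferring Diego to Kwame: 34.
Diego wins the head-to-head.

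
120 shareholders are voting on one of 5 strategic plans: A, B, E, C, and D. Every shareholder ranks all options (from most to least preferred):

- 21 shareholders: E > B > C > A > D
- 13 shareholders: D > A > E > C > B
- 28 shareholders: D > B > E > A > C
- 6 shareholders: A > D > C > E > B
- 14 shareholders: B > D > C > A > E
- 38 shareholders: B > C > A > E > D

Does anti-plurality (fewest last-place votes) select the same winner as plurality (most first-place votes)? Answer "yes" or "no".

Anti-plurality — last-place votes: A 0, B 19, E 14, C 28, D 59. Winner: A.
Plurality — first-place votes: A 6, B 52, E 21, C 0, D 41. Winner: B.
The two methods disagree.

no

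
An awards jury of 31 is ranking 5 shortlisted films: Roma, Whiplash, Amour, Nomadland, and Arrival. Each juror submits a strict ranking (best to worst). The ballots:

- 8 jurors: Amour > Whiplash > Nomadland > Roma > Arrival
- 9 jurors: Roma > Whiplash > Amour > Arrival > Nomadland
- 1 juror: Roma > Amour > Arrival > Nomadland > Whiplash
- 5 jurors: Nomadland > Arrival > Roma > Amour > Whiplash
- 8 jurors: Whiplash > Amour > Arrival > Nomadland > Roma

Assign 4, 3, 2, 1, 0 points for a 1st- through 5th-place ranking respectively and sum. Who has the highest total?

Roma: 8·1 + 9·4 + 1·4 + 5·2 + 8·0 = 58
Whiplash: 8·3 + 9·3 + 1·0 + 5·0 + 8·4 = 83
Amour: 8·4 + 9·2 + 1·3 + 5·1 + 8·3 = 82
Nomadland: 8·2 + 9·0 + 1·1 + 5·4 + 8·1 = 45
Arrival: 8·0 + 9·1 + 1·2 + 5·3 + 8·2 = 42
Whiplash has the highest Borda score (83).

Whiplash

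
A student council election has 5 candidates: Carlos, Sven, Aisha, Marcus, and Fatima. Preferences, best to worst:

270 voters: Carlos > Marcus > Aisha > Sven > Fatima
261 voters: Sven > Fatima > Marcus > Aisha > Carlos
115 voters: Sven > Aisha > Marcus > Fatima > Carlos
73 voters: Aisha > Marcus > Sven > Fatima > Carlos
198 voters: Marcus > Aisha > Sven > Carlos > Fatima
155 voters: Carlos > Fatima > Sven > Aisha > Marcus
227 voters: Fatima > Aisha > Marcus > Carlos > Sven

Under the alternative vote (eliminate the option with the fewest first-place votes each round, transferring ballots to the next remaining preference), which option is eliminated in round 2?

Fatima

Round 1: Carlos 425, Sven 376, Aisha 73, Marcus 198, Fatima 227. Eliminate Aisha.
Round 2: Carlos 425, Sven 376, Marcus 271, Fatima 227. Eliminate Fatima.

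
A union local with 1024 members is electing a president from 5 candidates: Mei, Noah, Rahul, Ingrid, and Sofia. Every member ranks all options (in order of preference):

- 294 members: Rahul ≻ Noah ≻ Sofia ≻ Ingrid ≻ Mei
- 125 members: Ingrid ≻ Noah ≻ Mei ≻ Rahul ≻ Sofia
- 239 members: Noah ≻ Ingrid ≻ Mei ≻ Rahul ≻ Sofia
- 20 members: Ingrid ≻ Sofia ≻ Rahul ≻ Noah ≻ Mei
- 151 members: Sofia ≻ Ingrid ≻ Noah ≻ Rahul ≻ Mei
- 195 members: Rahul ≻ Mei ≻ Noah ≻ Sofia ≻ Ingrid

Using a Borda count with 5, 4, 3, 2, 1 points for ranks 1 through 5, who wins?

Noah

Mei: 294·1 + 125·3 + 239·3 + 20·1 + 151·1 + 195·4 = 2337
Noah: 294·4 + 125·4 + 239·5 + 20·2 + 151·3 + 195·3 = 3949
Rahul: 294·5 + 125·2 + 239·2 + 20·3 + 151·2 + 195·5 = 3535
Ingrid: 294·2 + 125·5 + 239·4 + 20·5 + 151·4 + 195·1 = 3068
Sofia: 294·3 + 125·1 + 239·1 + 20·4 + 151·5 + 195·2 = 2471
Noah has the highest Borda score (3949).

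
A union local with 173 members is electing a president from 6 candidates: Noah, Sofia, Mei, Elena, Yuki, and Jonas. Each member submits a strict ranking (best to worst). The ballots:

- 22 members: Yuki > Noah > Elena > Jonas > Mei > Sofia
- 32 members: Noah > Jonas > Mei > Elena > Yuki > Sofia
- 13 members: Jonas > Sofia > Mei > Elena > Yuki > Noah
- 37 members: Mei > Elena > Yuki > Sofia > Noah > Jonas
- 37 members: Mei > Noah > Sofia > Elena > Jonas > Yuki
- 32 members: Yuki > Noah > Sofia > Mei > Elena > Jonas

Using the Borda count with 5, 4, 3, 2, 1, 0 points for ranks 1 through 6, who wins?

Noah: 22·4 + 32·5 + 13·0 + 37·1 + 37·4 + 32·4 = 561
Sofia: 22·0 + 32·0 + 13·4 + 37·2 + 37·3 + 32·3 = 333
Mei: 22·1 + 32·3 + 13·3 + 37·5 + 37·5 + 32·2 = 591
Elena: 22·3 + 32·2 + 13·2 + 37·4 + 37·2 + 32·1 = 410
Yuki: 22·5 + 32·1 + 13·1 + 37·3 + 37·0 + 32·5 = 426
Jonas: 22·2 + 32·4 + 13·5 + 37·0 + 37·1 + 32·0 = 274
Mei has the highest Borda score (591).

Mei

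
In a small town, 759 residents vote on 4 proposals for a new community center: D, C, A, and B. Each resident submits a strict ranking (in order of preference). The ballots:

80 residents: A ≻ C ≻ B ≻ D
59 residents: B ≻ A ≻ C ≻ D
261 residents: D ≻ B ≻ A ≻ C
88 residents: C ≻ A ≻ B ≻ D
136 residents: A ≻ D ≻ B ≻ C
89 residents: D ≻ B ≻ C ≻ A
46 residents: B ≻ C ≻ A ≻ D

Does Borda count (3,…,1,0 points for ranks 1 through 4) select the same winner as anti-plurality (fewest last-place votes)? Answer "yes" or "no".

no

Borda — scores: D 1322, C 664, A 1249, B 1319. Winner: D.
Anti-plurality — last-place votes: D 273, C 397, A 89, B 0. Winner: B.
The two methods disagree.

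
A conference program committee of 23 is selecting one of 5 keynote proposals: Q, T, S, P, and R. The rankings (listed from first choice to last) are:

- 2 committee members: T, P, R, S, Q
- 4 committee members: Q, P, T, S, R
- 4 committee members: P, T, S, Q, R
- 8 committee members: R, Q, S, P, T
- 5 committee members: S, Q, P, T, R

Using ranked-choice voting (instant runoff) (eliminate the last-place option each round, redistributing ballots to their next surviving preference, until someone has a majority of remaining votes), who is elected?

P

Round 1: Q 4, T 2, S 5, P 4, R 8. Eliminate T.
Round 2: Q 4, S 5, P 6, R 8. Eliminate Q.
Round 3: S 5, P 10, R 8. Eliminate S.
Round 4: P 15, R 8. P has a majority.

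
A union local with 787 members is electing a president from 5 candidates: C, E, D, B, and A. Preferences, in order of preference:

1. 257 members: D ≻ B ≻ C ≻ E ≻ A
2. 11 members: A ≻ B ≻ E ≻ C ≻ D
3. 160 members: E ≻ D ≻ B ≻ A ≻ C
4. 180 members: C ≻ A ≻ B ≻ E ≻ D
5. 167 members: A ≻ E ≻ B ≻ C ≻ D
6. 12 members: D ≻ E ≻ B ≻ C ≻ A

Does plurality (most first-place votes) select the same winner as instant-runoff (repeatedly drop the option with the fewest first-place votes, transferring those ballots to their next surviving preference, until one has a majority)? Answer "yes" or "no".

yes

Plurality — first-place votes: C 180, E 160, D 269, B 0, A 178. Winner: D.
Instant-runoff — R1 C 180, E 160, D 269, B 0, A 178 (B out); R2 C 180, E 160, D 269, A 178 (E out); R3 C 180, D 429, A 178 (D winner). Winner: D.
The two methods agree.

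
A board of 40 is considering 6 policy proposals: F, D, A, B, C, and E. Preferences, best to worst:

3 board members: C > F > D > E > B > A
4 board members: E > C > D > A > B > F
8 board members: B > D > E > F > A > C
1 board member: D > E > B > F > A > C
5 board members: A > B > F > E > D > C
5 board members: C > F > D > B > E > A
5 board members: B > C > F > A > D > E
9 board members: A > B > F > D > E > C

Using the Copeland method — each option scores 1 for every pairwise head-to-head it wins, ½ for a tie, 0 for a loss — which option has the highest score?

F: beats D, A, C, and E; loses to B → score 4.
D: beats A, C, and E; loses to F and B → score 3.
A: beats C; loses to F, D, B, and E → score 1.
B: beats F, D, A, C, and E → score 5.
C: loses to F, D, A, B, and E → score 0.
E: beats A and C; loses to F, D, and B → score 2.
B has the best pairwise record.

B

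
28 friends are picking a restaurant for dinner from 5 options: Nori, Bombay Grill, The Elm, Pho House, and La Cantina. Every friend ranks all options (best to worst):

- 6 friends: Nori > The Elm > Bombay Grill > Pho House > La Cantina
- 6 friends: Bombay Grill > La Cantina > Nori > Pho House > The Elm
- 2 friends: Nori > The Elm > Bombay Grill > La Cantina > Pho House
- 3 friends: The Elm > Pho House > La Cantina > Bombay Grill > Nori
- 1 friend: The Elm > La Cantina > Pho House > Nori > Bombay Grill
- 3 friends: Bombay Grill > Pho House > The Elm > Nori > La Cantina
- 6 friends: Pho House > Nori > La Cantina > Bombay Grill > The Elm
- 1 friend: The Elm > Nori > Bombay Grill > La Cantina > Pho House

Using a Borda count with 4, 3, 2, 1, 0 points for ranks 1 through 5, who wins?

Nori: 6·4 + 6·2 + 2·4 + 3·0 + 1·1 + 3·1 + 6·3 + 1·3 = 69
Bombay Grill: 6·2 + 6·4 + 2·2 + 3·1 + 1·0 + 3·4 + 6·1 + 1·2 = 63
The Elm: 6·3 + 6·0 + 2·3 + 3·4 + 1·4 + 3·2 + 6·0 + 1·4 = 50
Pho House: 6·1 + 6·1 + 2·0 + 3·3 + 1·2 + 3·3 + 6·4 + 1·0 = 56
La Cantina: 6·0 + 6·3 + 2·1 + 3·2 + 1·3 + 3·0 + 6·2 + 1·1 = 42
Nori has the highest Borda score (69).

Nori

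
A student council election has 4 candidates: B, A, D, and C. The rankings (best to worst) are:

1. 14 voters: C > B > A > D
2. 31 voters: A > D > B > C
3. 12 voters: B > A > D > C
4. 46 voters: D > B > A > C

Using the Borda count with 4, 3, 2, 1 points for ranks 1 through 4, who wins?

D

B: 14·3 + 31·2 + 12·4 + 46·3 = 290
A: 14·2 + 31·4 + 12·3 + 46·2 = 280
D: 14·1 + 31·3 + 12·2 + 46·4 = 315
C: 14·4 + 31·1 + 12·1 + 46·1 = 145
D has the highest Borda score (315).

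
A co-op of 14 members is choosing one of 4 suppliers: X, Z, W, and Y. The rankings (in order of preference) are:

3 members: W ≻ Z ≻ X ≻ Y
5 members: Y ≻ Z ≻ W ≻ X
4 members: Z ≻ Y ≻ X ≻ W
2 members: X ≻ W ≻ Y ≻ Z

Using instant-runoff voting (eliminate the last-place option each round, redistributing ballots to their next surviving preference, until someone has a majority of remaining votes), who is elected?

Y

Round 1: X 2, Z 4, W 3, Y 5. Eliminate X.
Round 2: Z 4, W 5, Y 5. Eliminate Z.
Round 3: W 5, Y 9. Y has a majority.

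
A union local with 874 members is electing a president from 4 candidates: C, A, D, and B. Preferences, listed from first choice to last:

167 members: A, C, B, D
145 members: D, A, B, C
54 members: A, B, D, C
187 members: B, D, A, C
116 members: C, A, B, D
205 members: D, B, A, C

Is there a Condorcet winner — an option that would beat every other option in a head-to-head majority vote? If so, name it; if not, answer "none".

Checking pairwise contests:
A beats C 758–116.
D beats A 537–337.
B beats D 524–350.
A beats B 482–392.
Every option loses at least one head-to-head, so there is no Condorcet winner.

none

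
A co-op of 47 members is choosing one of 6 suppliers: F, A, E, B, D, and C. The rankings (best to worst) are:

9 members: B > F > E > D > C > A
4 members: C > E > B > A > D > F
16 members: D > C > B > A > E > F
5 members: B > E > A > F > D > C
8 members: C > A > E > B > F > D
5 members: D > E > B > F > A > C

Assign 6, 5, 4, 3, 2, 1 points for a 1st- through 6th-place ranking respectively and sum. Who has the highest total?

F: 9·5 + 4·1 + 16·1 + 5·3 + 8·2 + 5·3 = 111
A: 9·1 + 4·3 + 16·3 + 5·4 + 8·5 + 5·2 = 139
E: 9·4 + 4·5 + 16·2 + 5·5 + 8·4 + 5·5 = 170
B: 9·6 + 4·4 + 16·4 + 5·6 + 8·3 + 5·4 = 208
D: 9·3 + 4·2 + 16·6 + 5·2 + 8·1 + 5·6 = 179
C: 9·2 + 4·6 + 16·5 + 5·1 + 8·6 + 5·1 = 180
B has the highest Borda score (208).

B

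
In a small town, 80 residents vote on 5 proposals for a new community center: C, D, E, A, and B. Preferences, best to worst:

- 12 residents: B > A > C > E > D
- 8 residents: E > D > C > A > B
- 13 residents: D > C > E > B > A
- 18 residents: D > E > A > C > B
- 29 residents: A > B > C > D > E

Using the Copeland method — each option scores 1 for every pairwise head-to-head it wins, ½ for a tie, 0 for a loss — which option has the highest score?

C: beats D and E; loses to A and B → score 2.
D: beats E; loses to C, A, and B → score 1.
E: loses to C, D, A, and B → score 0.
A: beats C, D, E, and B → score 4.
B: beats C, D, and E; loses to A → score 3.
A has the best pairwise record.

A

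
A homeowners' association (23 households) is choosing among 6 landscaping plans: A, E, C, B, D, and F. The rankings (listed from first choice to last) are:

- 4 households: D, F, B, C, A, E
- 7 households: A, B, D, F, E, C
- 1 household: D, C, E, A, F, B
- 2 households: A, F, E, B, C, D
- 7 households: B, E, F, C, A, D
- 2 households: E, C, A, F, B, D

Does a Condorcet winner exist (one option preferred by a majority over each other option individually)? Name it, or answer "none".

none

Checking pairwise contests:
C beats A 14–9.
A beats E 13–10.
E beats C 18–5.
A beats B 12–11.
A beats D 18–5.
A beats F 12–11.
Every option loses at least one head-to-head, so there is no Condorcet winner.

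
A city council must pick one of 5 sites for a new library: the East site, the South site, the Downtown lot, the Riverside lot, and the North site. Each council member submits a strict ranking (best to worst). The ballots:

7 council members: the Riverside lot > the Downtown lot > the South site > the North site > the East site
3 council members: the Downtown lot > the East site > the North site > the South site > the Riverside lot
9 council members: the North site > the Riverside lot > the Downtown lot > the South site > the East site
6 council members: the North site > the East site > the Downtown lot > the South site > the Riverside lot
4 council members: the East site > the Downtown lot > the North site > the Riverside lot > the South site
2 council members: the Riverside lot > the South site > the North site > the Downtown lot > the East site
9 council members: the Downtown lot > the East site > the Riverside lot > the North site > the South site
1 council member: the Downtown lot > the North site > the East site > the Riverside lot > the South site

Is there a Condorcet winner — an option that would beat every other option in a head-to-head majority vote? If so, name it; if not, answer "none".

the Downtown lot vs the East site: 31–10 for the Downtown lot.
the Downtown lot vs the South site: 39–2 for the Downtown lot.
the Downtown lot vs the Riverside lot: 23–18 for the Downtown lot.
the Downtown lot vs the North site: 24–17 for the Downtown lot.
the Downtown lot beats every other option head-to-head.

the Downtown lot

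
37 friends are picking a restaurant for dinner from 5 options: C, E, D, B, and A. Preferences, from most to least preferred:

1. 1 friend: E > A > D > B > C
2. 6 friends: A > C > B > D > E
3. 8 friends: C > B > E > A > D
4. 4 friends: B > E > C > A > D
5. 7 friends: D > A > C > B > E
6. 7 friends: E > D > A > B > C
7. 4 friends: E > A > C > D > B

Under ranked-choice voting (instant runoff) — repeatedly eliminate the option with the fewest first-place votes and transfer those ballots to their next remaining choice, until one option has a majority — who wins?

C

Round 1: C 8, E 12, D 7, B 4, A 6. Eliminate B.
Round 2: C 8, E 16, D 7, A 6. Eliminate A.
Round 3: C 14, E 16, D 7. Eliminate D.
Round 4: C 21, E 16. C has a majority.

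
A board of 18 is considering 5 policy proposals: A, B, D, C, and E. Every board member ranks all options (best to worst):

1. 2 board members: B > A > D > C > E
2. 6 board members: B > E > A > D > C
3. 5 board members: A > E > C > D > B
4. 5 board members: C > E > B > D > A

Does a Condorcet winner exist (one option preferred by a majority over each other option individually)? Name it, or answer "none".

E vs A: 11–7 for E.
E vs B: 10–8 for E.
E vs D: 16–2 for E.
E vs C: 11–7 for E.
E beats every other option head-to-head.

E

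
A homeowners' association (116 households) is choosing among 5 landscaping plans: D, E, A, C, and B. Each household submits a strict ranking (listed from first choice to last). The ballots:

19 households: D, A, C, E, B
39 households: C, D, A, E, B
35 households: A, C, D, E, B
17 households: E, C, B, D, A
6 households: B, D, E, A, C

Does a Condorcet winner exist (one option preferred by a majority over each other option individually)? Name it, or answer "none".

Checking pairwise contests:
C beats D 91–25.
D beats E 99–17.
D beats A 81–35.
A beats C 60–56.
D beats B 93–23.
Every option loses at least one head-to-head, so there is no Condorcet winner.

none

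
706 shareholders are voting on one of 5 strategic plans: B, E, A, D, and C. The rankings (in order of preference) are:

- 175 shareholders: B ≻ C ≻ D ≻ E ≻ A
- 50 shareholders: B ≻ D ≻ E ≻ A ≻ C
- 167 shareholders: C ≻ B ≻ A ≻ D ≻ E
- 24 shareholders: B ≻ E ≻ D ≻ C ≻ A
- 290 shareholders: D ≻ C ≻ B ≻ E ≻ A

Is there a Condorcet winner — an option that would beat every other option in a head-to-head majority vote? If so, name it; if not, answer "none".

none

Checking pairwise contests:
C beats B 457–249.
B beats E 706–0.
B beats A 706–0.
B beats D 416–290.
D beats C 364–342.
Every option loses at least one head-to-head, so there is no Condorcet winner.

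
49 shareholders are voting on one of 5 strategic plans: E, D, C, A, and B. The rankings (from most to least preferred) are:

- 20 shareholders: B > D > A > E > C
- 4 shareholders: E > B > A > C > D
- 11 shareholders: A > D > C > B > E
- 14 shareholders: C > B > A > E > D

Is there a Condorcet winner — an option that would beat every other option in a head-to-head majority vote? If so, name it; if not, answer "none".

Checking pairwise contests:
D beats E 31–18.
A beats D 29–20.
D beats C 31–18.
B beats A 38–11.
C beats B 25–24.
Every option loses at least one head-to-head, so there is no Condorcet winner.

none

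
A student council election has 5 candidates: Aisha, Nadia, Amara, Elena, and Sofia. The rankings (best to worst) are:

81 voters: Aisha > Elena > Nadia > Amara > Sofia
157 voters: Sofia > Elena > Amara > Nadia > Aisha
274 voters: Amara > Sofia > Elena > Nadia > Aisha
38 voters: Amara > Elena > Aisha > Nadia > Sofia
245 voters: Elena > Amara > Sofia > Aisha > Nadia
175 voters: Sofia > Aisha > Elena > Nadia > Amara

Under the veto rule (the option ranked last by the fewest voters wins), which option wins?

Elena

Last-place votes: Aisha 431, Nadia 245, Amara 175, Elena 0, Sofia 119.
Elena is ranked last by the fewest voters, so Elena wins.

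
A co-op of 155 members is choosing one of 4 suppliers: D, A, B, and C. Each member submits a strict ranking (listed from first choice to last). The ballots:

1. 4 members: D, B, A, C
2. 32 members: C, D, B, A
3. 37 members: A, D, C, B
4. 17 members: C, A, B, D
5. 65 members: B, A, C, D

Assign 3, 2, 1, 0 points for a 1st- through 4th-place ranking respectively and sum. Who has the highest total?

D: 4·3 + 32·2 + 37·2 + 17·0 + 65·0 = 150
A: 4·1 + 32·0 + 37·3 + 17·2 + 65·2 = 279
B: 4·2 + 32·1 + 37·0 + 17·1 + 65·3 = 252
C: 4·0 + 32·3 + 37·1 + 17·3 + 65·1 = 249
A has the highest Borda score (279).

A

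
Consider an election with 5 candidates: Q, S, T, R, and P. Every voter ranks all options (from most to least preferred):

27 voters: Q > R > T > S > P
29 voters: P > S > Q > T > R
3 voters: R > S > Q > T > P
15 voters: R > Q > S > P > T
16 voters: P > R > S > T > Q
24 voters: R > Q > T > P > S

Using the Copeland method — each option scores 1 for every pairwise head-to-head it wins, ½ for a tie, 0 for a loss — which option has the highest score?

R

Q: beats S, T, and P; loses to R → score 3.
S: beats T; loses to Q, R, and P → score 1.
T: loses to Q, S, R, and P → score 0.
R: beats Q, S, T, and P → score 4.
P: beats S and T; loses to Q and R → score 2.
R has the best pairwise record.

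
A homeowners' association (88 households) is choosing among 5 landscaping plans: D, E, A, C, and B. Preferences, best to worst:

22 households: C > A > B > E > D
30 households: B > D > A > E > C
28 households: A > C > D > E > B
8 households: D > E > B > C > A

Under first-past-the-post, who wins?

First-place votes: D 8, E 0, A 28, C 22, B 30.
B has the most first-place votes.

B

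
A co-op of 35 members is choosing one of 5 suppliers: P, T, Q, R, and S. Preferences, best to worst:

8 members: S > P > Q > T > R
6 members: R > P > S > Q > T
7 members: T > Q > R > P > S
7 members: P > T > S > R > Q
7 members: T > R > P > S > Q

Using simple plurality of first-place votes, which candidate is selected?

T

First-place votes: P 7, T 14, Q 0, R 6, S 8.
T has the most first-place votes.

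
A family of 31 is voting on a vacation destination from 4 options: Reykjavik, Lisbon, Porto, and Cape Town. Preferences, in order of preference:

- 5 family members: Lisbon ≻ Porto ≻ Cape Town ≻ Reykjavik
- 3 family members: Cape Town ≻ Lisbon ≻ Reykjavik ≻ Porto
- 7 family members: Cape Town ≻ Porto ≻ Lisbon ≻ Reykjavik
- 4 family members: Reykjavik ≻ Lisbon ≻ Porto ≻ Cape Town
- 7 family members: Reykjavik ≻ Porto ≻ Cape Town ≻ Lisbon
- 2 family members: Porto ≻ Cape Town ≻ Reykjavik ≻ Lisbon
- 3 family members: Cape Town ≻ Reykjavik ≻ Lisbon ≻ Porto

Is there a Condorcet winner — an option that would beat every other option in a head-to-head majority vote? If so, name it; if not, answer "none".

Checking pairwise contests:
Cape Town beats Reykjavik 20–11.
Reykjavik beats Lisbon 16–15.
Reykjavik beats Porto 17–14.
Porto beats Cape Town 18–13.
Every option loses at least one head-to-head, so there is no Condorcet winner.

none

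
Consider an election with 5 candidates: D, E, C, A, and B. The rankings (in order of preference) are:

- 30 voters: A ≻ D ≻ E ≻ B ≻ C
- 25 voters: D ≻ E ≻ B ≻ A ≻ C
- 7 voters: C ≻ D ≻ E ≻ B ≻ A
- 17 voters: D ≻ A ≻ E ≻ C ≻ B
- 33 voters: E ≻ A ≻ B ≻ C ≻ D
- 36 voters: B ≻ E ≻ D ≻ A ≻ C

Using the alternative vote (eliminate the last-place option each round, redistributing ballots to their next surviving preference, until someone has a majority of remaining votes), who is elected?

D

Round 1: D 42, E 33, C 7, A 30, B 36. Eliminate C.
Round 2: D 49, E 33, A 30, B 36. Eliminate A.
Round 3: D 79, E 33, B 36. D has a majority.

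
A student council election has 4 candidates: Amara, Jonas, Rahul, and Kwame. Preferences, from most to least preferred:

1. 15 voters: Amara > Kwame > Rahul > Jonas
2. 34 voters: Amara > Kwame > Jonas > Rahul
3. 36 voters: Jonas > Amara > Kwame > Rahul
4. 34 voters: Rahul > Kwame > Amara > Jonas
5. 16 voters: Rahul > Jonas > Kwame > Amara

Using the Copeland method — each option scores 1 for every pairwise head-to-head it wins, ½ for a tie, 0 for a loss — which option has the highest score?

Amara

Amara: beats Jonas, Rahul, and Kwame → score 3.
Jonas: beats Rahul; loses to Amara and Kwame → score 1.
Rahul: loses to Amara, Jonas, and Kwame → score 0.
Kwame: beats Jonas and Rahul; loses to Amara → score 2.
Amara has the best pairwise record.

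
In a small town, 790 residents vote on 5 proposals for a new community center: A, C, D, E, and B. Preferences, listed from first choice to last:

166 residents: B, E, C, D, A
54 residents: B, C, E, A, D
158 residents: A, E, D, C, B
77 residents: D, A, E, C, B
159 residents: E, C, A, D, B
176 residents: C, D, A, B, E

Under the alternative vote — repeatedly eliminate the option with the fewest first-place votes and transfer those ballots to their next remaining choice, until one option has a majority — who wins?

C

Round 1: A 158, C 176, D 77, E 159, B 220. Eliminate D.
Round 2: A 235, C 176, E 159, B 220. Eliminate E.
Round 3: A 235, C 335, B 220. Eliminate B.
Round 4: A 235, C 555. C has a majority.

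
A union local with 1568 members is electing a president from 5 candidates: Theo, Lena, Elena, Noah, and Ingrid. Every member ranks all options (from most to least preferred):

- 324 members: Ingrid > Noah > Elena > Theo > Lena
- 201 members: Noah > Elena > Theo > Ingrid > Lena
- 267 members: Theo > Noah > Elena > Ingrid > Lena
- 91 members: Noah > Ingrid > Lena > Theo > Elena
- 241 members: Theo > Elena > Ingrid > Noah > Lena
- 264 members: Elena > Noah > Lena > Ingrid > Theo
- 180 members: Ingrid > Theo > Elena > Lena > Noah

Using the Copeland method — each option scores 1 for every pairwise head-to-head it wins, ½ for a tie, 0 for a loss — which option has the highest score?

Theo: beats Lena; loses to Elena, Noah, and Ingrid → score 1.
Lena: loses to Theo, Elena, Noah, and Ingrid → score 0.
Elena: beats Theo, Lena, and Ingrid; loses to Noah → score 3.
Noah: beats Theo, Lena, Elena, and Ingrid → score 4.
Ingrid: beats Theo and Lena; loses to Elena and Noah → score 2.
Noah has the best pairwise record.

Noah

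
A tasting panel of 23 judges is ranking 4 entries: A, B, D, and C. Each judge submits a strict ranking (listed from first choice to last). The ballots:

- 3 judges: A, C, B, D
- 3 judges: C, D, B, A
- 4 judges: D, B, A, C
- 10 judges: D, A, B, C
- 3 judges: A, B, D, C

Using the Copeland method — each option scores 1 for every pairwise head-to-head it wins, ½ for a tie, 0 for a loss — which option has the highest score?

A: beats B and C; loses to D → score 2.
B: beats C; loses to A and D → score 1.
D: beats A, B, and C → score 3.
C: loses to A, B, and D → score 0.
D has the best pairwise record.

D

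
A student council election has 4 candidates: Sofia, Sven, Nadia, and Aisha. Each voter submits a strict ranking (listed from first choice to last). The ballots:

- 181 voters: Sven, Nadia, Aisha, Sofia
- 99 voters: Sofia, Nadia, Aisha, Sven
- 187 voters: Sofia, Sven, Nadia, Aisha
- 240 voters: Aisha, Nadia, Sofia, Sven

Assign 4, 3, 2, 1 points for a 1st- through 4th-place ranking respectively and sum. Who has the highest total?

Nadia

Sofia: 181·1 + 99·4 + 187·4 + 240·2 = 1805
Sven: 181·4 + 99·1 + 187·3 + 240·1 = 1624
Nadia: 181·3 + 99·3 + 187·2 + 240·3 = 1934
Aisha: 181·2 + 99·2 + 187·1 + 240·4 = 1707
Nadia has the highest Borda score (1934).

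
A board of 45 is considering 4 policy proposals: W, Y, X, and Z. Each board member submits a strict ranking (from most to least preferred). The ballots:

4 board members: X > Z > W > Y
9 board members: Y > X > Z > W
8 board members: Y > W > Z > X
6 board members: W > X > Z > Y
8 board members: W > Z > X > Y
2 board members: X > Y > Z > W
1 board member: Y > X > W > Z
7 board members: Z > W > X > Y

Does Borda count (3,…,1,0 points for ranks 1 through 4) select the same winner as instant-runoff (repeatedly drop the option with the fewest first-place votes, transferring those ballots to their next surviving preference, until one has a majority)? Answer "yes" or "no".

Borda — scores: W 77, Y 58, X 65, Z 70. Winner: W.
Instant-runoff — R1 W 14, Y 18, X 6, Z 7 (X out); R2 W 14, Y 20, Z 11 (Z out); R3 W 25, Y 20 (W winner). Winner: W.
The two methods agree.

yes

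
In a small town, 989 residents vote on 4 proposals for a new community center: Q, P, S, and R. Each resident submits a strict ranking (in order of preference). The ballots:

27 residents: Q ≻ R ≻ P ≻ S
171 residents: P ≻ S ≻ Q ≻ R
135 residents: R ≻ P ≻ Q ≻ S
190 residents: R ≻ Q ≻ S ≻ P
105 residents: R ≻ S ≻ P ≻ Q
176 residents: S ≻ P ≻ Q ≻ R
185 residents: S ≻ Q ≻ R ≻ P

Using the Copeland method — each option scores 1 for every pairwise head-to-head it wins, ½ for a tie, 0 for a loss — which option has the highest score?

S

Q: beats R; loses to P and S → score 1.
P: beats Q; loses to S and R → score 1.
S: beats Q, P, and R → score 3.
R: beats P; loses to Q and S → score 1.
S has the best pairwise record.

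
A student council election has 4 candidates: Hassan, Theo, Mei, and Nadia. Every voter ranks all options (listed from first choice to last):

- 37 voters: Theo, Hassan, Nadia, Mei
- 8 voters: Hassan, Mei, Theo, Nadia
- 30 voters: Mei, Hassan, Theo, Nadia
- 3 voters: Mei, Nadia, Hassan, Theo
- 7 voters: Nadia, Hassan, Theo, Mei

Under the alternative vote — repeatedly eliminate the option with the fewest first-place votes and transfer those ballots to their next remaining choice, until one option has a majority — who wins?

Theo

Round 1: Hassan 8, Theo 37, Mei 33, Nadia 7. Eliminate Nadia.
Round 2: Hassan 15, Theo 37, Mei 33. Eliminate Hassan.
Round 3: Theo 44, Mei 41. Theo has a majority.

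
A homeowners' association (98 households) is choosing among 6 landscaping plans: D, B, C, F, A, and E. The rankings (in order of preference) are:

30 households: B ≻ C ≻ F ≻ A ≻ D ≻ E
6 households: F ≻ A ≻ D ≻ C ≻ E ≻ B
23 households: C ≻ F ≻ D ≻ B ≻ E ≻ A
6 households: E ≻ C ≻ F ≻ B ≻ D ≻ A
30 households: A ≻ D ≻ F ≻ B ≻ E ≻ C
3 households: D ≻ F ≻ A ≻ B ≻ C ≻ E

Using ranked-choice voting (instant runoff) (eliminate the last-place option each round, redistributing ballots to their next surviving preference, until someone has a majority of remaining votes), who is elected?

Round 1: D 3, B 30, C 23, F 6, A 30, E 6. Eliminate D.
Round 2: B 30, C 23, F 9, A 30, E 6. Eliminate E.
Round 3: B 30, C 29, F 9, A 30. Eliminate F.
Round 4: B 30, C 29, A 39. Eliminate C.
Round 5: B 59, A 39. B has a majority.

B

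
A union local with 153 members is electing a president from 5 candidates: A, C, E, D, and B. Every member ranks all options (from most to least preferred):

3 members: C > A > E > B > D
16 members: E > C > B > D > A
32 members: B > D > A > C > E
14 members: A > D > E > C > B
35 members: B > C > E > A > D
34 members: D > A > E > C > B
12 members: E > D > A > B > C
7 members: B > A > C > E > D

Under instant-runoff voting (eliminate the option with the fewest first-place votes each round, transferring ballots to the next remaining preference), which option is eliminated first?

Round 1: A 14, C 3, E 28, D 34, B 74. Eliminate C.

C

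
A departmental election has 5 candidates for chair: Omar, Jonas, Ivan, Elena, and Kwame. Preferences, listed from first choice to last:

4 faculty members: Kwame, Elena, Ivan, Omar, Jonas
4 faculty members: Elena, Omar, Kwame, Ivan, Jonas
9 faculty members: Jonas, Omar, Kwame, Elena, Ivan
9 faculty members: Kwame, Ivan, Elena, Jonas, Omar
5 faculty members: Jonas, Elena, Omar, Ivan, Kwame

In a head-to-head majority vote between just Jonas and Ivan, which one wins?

Ivan

Voters preferring Jonas to Ivan: 14; preferring Ivan to Jonas: 17.
Ivan wins the head-to-head.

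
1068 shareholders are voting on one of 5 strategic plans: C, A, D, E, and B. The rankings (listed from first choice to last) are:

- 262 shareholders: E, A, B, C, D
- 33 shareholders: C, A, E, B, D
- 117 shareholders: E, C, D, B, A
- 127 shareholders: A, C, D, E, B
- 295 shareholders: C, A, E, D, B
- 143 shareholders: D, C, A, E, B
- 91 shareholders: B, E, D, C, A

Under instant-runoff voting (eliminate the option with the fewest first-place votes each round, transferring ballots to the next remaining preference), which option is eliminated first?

B

Round 1: C 328, A 127, D 143, E 379, B 91. Eliminate B.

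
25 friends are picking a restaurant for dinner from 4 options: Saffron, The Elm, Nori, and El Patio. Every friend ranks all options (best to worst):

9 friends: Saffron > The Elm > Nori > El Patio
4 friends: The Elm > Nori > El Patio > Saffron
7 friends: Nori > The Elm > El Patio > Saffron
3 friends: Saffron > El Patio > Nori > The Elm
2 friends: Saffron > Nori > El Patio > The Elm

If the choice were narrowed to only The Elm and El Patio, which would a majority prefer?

Voters preferring The Elm to El Patio: 20; preferring El Patio to The Elm: 5.
The Elm wins the head-to-head.

The Elm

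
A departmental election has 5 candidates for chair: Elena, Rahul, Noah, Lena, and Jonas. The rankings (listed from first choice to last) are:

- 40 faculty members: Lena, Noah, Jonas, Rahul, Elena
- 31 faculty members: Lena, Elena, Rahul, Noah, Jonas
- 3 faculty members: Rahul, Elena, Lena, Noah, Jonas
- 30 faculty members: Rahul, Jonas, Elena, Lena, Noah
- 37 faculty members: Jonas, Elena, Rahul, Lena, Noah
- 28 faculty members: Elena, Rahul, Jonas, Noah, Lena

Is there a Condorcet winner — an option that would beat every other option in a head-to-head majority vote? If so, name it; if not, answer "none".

none

Checking pairwise contests:
Jonas beats Elena 107–62.
Elena beats Rahul 96–73.
Elena beats Noah 129–40.
Elena beats Lena 98–71.
Rahul beats Jonas 92–77.
Every option loses at least one head-to-head, so there is no Condorcet winner.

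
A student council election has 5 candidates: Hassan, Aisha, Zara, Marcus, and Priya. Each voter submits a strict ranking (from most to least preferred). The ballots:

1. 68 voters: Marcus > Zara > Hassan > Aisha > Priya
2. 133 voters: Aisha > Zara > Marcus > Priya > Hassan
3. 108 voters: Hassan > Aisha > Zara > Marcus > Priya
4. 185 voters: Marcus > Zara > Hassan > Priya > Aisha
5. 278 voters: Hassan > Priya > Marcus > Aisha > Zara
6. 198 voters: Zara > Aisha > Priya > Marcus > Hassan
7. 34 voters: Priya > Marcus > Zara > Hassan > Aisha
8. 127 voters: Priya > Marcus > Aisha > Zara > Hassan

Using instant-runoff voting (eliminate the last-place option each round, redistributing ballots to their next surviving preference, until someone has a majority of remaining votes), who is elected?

Round 1: Hassan 386, Aisha 133, Zara 198, Marcus 253, Priya 161. Eliminate Aisha.
Round 2: Hassan 386, Zara 331, Marcus 253, Priya 161. Eliminate Priya.
Round 3: Hassan 386, Zara 331, Marcus 414. Eliminate Zara.
Round 4: Hassan 386, Marcus 745. Marcus has a majority.

Marcus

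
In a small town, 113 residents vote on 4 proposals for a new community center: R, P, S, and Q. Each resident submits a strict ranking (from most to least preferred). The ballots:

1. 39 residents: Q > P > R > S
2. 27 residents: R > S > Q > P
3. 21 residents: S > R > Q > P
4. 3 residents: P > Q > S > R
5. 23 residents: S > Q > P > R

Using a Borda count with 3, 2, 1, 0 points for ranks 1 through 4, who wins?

Q

R: 39·1 + 27·3 + 21·2 + 3·0 + 23·0 = 162
P: 39·2 + 27·0 + 21·0 + 3·3 + 23·1 = 110
S: 39·0 + 27·2 + 21·3 + 3·1 + 23·3 = 189
Q: 39·3 + 27·1 + 21·1 + 3·2 + 23·2 = 217
Q has the highest Borda score (217).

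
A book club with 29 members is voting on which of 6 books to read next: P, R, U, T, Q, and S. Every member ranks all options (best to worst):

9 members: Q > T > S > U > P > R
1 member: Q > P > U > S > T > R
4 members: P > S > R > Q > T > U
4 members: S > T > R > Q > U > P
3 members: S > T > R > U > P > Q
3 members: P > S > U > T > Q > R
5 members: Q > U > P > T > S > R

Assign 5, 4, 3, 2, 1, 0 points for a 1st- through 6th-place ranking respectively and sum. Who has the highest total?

P: 9·1 + 1·4 + 4·5 + 4·0 + 3·1 + 3·5 + 5·3 = 66
R: 9·0 + 1·0 + 4·3 + 4·3 + 3·3 + 3·0 + 5·0 = 33
U: 9·2 + 1·3 + 4·0 + 4·1 + 3·2 + 3·3 + 5·4 = 60
T: 9·4 + 1·1 + 4·1 + 4·4 + 3·4 + 3·2 + 5·2 = 85
Q: 9·5 + 1·5 + 4·2 + 4·2 + 3·0 + 3·1 + 5·5 = 94
S: 9·3 + 1·2 + 4·4 + 4·5 + 3·5 + 3·4 + 5·1 = 97
S has the highest Borda score (97).

S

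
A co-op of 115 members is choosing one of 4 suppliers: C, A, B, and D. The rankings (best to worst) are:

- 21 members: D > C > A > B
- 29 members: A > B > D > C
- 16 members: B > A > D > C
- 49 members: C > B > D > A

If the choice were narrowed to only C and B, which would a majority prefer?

Voters preferring C to B: 70; preferring B to C: 45.
C wins the head-to-head.

C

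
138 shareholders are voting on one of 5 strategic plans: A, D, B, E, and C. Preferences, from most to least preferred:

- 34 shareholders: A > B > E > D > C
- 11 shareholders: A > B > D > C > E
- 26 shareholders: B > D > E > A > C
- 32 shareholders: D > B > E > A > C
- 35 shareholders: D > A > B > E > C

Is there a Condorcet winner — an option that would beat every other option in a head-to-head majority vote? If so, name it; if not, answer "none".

none

Checking pairwise contests:
D beats A 93–45.
B beats D 71–67.
A beats B 80–58.
A beats E 80–58.
A beats C 138–0.
Every option loses at least one head-to-head, so there is no Condorcet winner.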